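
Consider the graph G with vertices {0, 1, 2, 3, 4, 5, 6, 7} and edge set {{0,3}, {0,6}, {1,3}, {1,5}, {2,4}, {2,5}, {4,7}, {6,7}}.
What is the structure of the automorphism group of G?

Every vertex has degree 2 and the graph is connected, so G is the 8-cycle C_8. The automorphisms of the 8-cycle are exactly the symmetries of a regular 8-gon: the dihedral group D_8, |D_8| = 16.

D_8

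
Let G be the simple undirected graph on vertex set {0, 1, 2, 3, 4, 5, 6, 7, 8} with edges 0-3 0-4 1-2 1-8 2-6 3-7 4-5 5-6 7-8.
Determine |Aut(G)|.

18

Every vertex has degree 2 and the graph is connected, so G is the 9-cycle C_9. The automorphisms of the 9-cycle are exactly the symmetries of a regular 9-gon: the dihedral group D_9, |D_9| = 18.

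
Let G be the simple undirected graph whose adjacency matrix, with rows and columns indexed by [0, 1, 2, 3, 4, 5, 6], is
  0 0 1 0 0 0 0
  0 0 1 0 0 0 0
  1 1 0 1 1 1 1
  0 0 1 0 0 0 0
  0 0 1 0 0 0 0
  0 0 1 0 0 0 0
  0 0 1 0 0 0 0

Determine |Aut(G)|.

Vertex 2 has degree 6 and every other vertex has degree 1, so G is the star K_{1,6} with centre 2. Any automorphism fixes the centre and permutes the 6 leaves freely, so Aut(G) ≅ S_6 of order 6! = 720.

720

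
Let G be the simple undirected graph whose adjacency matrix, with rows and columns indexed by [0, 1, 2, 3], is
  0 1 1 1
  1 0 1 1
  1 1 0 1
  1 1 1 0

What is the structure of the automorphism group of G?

All 4 vertices are pairwise adjacent: G = K_4. Any permutation of the 4 vertices preserves K_4, so Aut(K_4) = S_4 of order 4! = 24.

the symmetric group on 4 letters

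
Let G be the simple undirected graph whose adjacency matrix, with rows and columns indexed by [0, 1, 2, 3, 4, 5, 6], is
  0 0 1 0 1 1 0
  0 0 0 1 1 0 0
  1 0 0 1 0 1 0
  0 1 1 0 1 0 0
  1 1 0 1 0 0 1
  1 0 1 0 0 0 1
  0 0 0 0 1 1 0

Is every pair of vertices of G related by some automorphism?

Vertex 4 is the only vertex of degree 4, so every automorphism fixes it; G is not vertex-transitive.

No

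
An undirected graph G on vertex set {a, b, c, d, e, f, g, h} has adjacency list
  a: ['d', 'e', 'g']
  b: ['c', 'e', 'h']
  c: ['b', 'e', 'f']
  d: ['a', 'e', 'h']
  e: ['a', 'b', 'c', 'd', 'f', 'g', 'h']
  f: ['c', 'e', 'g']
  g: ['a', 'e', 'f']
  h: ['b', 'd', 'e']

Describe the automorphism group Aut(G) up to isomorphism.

the dihedral group of order 14

Vertex e is the unique vertex of degree 7; the remaining 7 vertices each have degree 3 and induce a cycle, so G is the wheel on 8 vertices with hub e. Every automorphism fixes the hub and acts on the rim 7-cycle, so Aut(G) ≅ Aut(C_7) = D_7 of order 14.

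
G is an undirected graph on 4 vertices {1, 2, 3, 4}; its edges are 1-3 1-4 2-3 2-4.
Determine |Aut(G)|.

8

Every vertex has degree 2 and the graph is connected, so G is the 4-cycle C_4. The automorphisms of the 4-cycle are exactly the symmetries of a regular 4-gon: the dihedral group D_4, |D_4| = 8.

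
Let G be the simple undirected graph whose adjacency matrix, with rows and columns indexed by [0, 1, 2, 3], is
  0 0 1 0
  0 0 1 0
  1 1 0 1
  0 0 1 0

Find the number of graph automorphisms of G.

Vertex 2 has degree 3 and every other vertex has degree 1, so G is the star K_{1,3} with centre 2. Any automorphism fixes the centre and permutes the 3 leaves freely, so Aut(G) ≅ S_3 of order 3! = 6.

6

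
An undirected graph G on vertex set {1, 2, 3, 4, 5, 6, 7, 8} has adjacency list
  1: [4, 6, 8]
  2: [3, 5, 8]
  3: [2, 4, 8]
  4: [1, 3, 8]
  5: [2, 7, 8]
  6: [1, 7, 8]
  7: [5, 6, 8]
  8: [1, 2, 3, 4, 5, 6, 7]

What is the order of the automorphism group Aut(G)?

Vertex 8 is the unique vertex of degree 7; the remaining 7 vertices each have degree 3 and induce a cycle, so G is the wheel on 8 vertices with hub 8. With the hub fixed, the remaining symmetry is that of the rim cycle C_7, giving the dihedral group D_7.

14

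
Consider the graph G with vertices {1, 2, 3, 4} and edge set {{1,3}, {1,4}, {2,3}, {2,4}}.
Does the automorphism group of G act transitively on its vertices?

Yes

G is 2-regular and bipartite with parts {3, 4} and {1, 2} (each part is independent and every cross-pair is an edge), so G = K_{2,2}. Each part can be permuted independently (S_2 × S_2) and the two equal-size parts can also be swapped, giving (S_2 × S_2) ⋊ Z_2 of order 2·(2!)² = 8. This group acts transitively on the 4 vertices.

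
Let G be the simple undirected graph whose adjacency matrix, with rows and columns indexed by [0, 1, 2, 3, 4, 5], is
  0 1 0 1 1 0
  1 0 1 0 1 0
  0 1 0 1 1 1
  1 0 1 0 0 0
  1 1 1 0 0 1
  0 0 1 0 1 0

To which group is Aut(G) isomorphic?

the trivial group

Degrees alone do not determine every vertex (e.g. 0 and 1 both have degree 3), but their neighbour-degree multisets differ: N(0) has degrees [2, 3, 4] while N(1) has degrees [3, 4, 4]. Repeating this refinement separates all vertices, so the only automorphism is the identity.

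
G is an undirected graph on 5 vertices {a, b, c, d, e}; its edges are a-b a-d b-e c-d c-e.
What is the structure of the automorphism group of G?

G is 2-regular and connected on 5 vertices, i.e. the cycle C_5. The automorphisms of the 5-cycle are exactly the symmetries of a regular 5-gon: the dihedral group D_5, |D_5| = 10.

the dihedral group of order 10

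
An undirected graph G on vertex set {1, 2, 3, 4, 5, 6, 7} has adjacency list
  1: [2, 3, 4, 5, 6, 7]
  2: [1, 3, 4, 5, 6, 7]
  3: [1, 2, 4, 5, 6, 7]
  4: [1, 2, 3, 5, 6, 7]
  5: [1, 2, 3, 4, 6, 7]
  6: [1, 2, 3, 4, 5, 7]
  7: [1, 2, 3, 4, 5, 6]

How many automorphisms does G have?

5040

Every vertex has degree 6, so G is the complete graph K_7. Any permutation of the 7 vertices preserves K_7, so Aut(K_7) = S_7 of order 7! = 5040.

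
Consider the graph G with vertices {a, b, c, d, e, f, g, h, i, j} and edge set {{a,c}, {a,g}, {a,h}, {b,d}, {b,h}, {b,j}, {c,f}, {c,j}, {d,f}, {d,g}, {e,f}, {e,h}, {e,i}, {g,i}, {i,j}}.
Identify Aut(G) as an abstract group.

G is 3-regular on 10 vertices with no triangles and no 4-cycles (girth 5): this is the Petersen graph. It is a classical fact that the Petersen graph has automorphism group S_5 (order 120), arising from its description as the Kneser graph K(5,2).

the symmetric group S_5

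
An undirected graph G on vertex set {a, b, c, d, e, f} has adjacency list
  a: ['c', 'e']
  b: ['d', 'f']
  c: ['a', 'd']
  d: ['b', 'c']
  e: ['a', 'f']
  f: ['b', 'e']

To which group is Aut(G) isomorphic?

D_6

Every vertex has degree 2 and the graph is connected, so G is the 6-cycle C_6. The automorphisms of the 6-cycle are exactly the symmetries of a regular 6-gon: the dihedral group D_6, |D_6| = 12.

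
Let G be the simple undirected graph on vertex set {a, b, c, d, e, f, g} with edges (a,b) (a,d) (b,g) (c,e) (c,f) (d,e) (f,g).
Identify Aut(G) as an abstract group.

the dihedral group of order 14

Every vertex has degree 2 and the graph is connected, so G is the 7-cycle C_7. C_7 has 7 rotations and 7 reflections, so Aut(C_7) ≅ D_7 of order 14.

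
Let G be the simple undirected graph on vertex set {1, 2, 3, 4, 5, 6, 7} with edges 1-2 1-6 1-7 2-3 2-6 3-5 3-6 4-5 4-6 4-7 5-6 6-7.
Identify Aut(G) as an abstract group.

Vertex 6 is the unique vertex of degree 6; the remaining 6 vertices each have degree 3 and induce a cycle, so G is the wheel on 7 vertices with hub 6. Every automorphism fixes the hub and acts on the rim 6-cycle, so Aut(G) ≅ Aut(C_6) = D_6 of order 12.

the dihedral group of order 12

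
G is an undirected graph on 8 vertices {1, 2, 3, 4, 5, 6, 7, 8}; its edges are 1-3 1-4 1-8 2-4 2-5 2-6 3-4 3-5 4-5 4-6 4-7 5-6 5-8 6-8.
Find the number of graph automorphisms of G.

Degrees alone do not determine every vertex (e.g. 1 and 2 both have degree 3), but their neighbour-degree multisets differ: N(1) has degrees [3, 3, 6] while N(2) has degrees [4, 5, 6]. Repeating this refinement separates all vertices, so the only automorphism is the identity.

1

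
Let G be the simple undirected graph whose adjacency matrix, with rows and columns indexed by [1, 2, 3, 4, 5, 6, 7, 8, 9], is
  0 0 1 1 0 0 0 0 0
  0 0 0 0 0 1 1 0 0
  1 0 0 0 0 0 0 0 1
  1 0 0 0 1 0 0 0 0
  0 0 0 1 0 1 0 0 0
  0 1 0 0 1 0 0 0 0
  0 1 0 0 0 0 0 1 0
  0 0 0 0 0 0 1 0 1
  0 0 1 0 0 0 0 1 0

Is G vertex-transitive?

Yes

G is 2-regular and connected on 9 vertices, i.e. the cycle C_9. C_9 has 9 rotations and 9 reflections, so Aut(C_9) ≅ D_9 of order 18. This group acts transitively on the 9 vertices.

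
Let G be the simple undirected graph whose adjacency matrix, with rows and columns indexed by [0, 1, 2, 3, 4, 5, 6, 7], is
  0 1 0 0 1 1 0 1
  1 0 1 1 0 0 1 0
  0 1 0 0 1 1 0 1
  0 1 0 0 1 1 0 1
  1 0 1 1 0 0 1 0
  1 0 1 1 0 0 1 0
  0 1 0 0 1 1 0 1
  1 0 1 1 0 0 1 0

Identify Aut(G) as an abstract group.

(S_4 × S_4) ⋊ Z_2

G is 4-regular and bipartite with parts {0, 2, 3, 6} and {1, 4, 5, 7} (each part is independent and every cross-pair is an edge), so G = K_{4,4}. Aut(K_{4,4}) is the wreath product S_4 ≀ Z_2: permute within each part, then optionally swap the parts; |Aut| = 2·(4!)² = 1152.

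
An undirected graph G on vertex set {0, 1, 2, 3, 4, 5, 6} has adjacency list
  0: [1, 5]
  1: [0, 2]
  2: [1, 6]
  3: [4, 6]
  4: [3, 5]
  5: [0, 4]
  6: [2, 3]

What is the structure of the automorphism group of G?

G is 2-regular and connected on 7 vertices, i.e. the cycle C_7. The automorphisms of the 7-cycle are exactly the symmetries of a regular 7-gon: the dihedral group D_7, |D_7| = 14.

the dihedral group of order 14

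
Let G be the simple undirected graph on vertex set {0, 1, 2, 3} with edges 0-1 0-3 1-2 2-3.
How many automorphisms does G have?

G is 2-regular and bipartite on 2^2 = 4 vertices with girth 4; it is the hypercube graph Q_2. Aut(Q_2) consists of the signed permutations of the 2 coordinate axes: 2! permutations times 2^2 sign flips, so |Aut| = 2^2·2! = 8.

8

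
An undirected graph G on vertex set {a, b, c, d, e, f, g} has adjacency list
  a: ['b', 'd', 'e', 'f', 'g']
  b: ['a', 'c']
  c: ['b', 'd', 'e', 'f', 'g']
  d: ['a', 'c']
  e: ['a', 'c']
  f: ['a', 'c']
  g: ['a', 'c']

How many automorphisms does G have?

240

The vertices split by degree into {a, c} (degree 5) and {b, d, e, f, g} (degree 2); every edge runs between the two parts, so G is the complete bipartite graph K_{2,5}. The parts have unequal sizes, so no automorphism swaps them; each part is permuted independently, giving S_2 × S_5 of order 2!·5! = 240.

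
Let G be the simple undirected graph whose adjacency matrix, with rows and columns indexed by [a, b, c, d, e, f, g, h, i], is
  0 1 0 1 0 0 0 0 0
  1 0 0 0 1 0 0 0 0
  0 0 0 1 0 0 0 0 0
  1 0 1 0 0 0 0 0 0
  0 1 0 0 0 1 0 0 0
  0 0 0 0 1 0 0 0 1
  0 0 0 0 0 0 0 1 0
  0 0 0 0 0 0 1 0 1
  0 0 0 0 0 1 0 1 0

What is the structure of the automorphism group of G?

The degree sequence is [2, 2, 1, 2, 2, 2, 1, 2, 2]; the two degree-1 vertices c and g are the ends of a path, so G = P_9. A path has exactly one nontrivial symmetry — reversal — giving Aut(G) of order 2.

the cyclic group of order 2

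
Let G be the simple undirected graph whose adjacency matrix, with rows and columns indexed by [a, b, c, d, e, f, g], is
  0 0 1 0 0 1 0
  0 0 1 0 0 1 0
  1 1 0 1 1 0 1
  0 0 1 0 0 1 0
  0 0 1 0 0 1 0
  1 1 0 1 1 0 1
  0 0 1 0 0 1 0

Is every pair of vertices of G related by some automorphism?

No

Automorphisms preserve degree, but G has vertices of degree 2 and vertices of degree 5; no automorphism maps one to the other, so G is not vertex-transitive.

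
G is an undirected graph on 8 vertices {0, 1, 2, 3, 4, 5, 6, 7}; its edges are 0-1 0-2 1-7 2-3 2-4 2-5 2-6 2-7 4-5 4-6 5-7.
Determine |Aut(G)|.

The degree sequence is [2, 2, 6, 1, 3, 3, 2, 3]. Checking the degree-preserving permutations of the vertex set shows that none except the identity preserves every edge, so Aut(G) is trivial.

1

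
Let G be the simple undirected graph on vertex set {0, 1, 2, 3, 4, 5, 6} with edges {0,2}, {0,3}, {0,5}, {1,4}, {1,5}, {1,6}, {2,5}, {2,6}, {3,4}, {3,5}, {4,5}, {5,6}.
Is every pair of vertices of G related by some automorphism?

No

Vertex 5 is the only vertex of degree 6, so every automorphism fixes it; G is not vertex-transitive.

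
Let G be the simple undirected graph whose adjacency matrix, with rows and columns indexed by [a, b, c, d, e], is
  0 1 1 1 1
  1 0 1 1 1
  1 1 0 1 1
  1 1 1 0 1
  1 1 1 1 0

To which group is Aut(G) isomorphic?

All 5 vertices are pairwise adjacent: G = K_5. Every bijection on the vertex set is an automorphism of K_5; hence Aut(K_5) ≅ S_5, order 120.

S_5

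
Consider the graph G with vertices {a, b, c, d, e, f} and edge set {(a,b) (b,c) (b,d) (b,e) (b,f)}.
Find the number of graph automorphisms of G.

120

Vertex b has degree 5 and every other vertex has degree 1, so G is the star K_{1,5} with centre b. Any automorphism fixes the centre and permutes the 5 leaves freely, so Aut(G) ≅ S_5 of order 5! = 120.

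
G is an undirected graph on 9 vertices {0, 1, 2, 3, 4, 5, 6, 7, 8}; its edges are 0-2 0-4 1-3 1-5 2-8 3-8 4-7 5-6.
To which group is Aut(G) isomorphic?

The degree sequence is [2, 2, 2, 2, 2, 2, 1, 1, 2]; the two degree-1 vertices 6 and 7 are the ends of a path, so G = P_9. A path has exactly one nontrivial symmetry — reversal — giving Aut(G) of order 2.

the cyclic group of order 2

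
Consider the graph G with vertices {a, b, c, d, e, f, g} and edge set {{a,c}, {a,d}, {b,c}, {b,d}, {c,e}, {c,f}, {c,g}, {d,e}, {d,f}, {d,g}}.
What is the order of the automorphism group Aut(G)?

240

The vertices split by degree into {c, d} (degree 5) and {a, b, e, f, g} (degree 2); every edge runs between the two parts, so G is the complete bipartite graph K_{2,5}. Automorphisms preserve the bipartition setwise (since the parts differ in size) and act as S_5 × S_2 within it; |Aut| = 240.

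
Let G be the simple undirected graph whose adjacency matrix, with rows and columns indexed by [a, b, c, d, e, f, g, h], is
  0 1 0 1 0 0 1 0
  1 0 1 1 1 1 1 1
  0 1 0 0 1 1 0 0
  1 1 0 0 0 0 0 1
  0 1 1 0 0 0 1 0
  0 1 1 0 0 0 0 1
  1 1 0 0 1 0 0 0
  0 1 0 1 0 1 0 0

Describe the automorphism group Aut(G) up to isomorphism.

Vertex b is the unique vertex of degree 7; the remaining 7 vertices each have degree 3 and induce a cycle, so G is the wheel on 8 vertices with hub b. Every automorphism fixes the hub and acts on the rim 7-cycle, so Aut(G) ≅ Aut(C_7) = D_7 of order 14.

D_7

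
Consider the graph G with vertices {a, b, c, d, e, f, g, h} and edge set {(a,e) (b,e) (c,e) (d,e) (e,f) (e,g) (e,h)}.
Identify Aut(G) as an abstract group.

S_7

Vertex e has degree 7 and every other vertex has degree 1, so G is the star K_{1,7} with centre e. The 7 leaves are pairwise interchangeable while the centre is fixed, giving Aut(G) = S_7.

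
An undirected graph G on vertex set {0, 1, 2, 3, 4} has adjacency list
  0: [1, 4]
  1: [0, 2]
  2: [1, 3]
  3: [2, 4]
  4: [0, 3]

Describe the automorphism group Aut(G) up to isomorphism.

G is 2-regular and connected on 5 vertices, i.e. the cycle C_5. The automorphisms of the 5-cycle are exactly the symmetries of a regular 5-gon: the dihedral group D_5, |D_5| = 10.

D_5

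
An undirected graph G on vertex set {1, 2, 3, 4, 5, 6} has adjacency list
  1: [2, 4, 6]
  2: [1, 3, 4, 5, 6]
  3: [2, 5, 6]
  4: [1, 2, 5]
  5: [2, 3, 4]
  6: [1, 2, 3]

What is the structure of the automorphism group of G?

the dihedral group of order 10

Vertex 2 is the unique vertex of degree 5; the remaining 5 vertices each have degree 3 and induce a cycle, so G is the wheel on 6 vertices with hub 2. With the hub fixed, the remaining symmetry is that of the rim cycle C_5, giving the dihedral group D_5.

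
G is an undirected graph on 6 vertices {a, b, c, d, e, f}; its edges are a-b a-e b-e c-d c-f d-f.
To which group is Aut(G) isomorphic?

D_3 ≀ Z_2

G has two connected components, {a, b, e} and {c, d, f}; each is 2-regular, so G = C_3 ⊔ C_3. Aut of a disjoint union of two copies of C_3 is the wreath product D_3 ≀ Z_2, of order 2·6² = 72.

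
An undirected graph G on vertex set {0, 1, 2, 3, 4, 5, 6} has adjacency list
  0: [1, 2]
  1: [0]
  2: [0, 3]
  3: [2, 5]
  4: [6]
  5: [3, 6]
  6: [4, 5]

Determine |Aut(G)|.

The degree sequence is [2, 1, 2, 2, 1, 2, 2]; the two degree-1 vertices 1 and 4 are the ends of a path, so G = P_7. The only nontrivial automorphism of a path is the end-to-end reflection, so Aut(G) ≅ Z_2.

2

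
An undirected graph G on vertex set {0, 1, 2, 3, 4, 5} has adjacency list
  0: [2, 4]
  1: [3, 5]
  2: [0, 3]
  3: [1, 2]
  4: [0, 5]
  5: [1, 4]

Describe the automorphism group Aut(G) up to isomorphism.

G is 2-regular and connected on 6 vertices, i.e. the cycle C_6. The automorphisms of the 6-cycle are exactly the symmetries of a regular 6-gon: the dihedral group D_6, |D_6| = 12.

the dihedral group of order 12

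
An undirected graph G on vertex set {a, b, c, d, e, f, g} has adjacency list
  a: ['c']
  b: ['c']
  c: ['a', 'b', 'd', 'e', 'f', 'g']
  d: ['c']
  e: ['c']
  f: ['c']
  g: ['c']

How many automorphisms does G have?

720

Vertex c has degree 6 and every other vertex has degree 1, so G is the star K_{1,6} with centre c. Any automorphism fixes the centre and permutes the 6 leaves freely, so Aut(G) ≅ S_6 of order 6! = 720.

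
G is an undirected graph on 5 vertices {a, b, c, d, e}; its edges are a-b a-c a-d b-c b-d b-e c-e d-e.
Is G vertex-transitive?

Vertex b is the only vertex of degree 4, so every automorphism fixes it; G is not vertex-transitive.

No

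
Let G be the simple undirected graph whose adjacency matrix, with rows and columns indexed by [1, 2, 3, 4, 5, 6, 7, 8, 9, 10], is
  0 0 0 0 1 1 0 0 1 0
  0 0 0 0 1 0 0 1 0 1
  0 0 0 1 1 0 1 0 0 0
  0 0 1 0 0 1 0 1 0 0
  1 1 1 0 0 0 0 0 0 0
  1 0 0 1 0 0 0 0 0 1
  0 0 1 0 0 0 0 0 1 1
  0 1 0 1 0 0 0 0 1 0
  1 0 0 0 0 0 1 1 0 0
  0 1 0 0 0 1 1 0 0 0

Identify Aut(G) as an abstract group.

G is 3-regular on 10 vertices with no triangles and no 4-cycles (girth 5): this is the Petersen graph. Viewing the Petersen graph as the Kneser graph K(5,2) — vertices are 2-subsets of {1,…,5}, edges join disjoint pairs — its automorphisms are exactly the permutations of the 5-element set, so Aut ≅ S_5 of order 120.

S_5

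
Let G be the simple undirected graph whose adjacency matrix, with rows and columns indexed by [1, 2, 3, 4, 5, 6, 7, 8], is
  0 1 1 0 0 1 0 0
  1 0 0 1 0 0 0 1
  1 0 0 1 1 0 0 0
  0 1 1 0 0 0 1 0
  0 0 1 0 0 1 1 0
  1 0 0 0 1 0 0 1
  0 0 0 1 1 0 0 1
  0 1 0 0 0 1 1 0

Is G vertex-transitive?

G is 3-regular and bipartite on 2^3 = 8 vertices with girth 4; it is the hypercube graph Q_3. The symmetry group of the 3-cube is the hyperoctahedral group B_3 = Z_2 ≀ S_3, of order 2^3·3! = 48. This group acts transitively on the 8 vertices.

Yes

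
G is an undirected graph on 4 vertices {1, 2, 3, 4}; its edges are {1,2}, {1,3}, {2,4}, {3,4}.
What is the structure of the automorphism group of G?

the dihedral group of order 8

G is 2-regular and bipartite on 2^2 = 4 vertices with girth 4; it is the hypercube graph Q_2. Aut(Q_2) consists of the signed permutations of the 2 coordinate axes: 2! permutations times 2^2 sign flips, so |Aut| = 2^2·2! = 8.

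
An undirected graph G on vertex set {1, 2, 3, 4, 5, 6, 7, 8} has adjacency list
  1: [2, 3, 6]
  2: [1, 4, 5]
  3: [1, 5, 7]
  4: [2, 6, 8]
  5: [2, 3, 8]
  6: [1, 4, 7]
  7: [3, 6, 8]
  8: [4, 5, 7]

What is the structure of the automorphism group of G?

G is 3-regular and bipartite on 2^3 = 8 vertices with girth 4; it is the hypercube graph Q_3. Aut(Q_3) consists of the signed permutations of the 3 coordinate axes: 3! permutations times 2^3 sign flips, so |Aut| = 2^3·3! = 48.

Z_2^3 ⋊ S_3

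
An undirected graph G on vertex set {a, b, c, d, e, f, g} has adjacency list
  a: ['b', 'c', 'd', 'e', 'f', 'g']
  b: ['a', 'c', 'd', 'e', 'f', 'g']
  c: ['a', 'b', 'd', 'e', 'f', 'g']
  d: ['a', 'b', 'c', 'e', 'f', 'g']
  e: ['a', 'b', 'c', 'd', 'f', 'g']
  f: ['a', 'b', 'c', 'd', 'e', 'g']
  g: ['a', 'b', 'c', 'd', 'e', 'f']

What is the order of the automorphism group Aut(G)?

5040

All 7 vertices are pairwise adjacent: G = K_7. Any permutation of the 7 vertices preserves K_7, so Aut(K_7) = S_7 of order 7! = 5040.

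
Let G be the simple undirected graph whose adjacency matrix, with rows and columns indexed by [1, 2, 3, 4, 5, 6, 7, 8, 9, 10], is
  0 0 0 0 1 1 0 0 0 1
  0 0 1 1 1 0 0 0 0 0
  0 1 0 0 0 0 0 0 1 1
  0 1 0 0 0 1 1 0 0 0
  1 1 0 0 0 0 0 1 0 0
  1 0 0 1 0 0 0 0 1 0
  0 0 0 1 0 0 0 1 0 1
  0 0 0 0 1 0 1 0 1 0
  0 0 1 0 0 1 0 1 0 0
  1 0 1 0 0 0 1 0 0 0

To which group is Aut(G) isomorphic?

G is 3-regular on 10 vertices with no triangles and no 4-cycles (girth 5): this is the Petersen graph. Viewing the Petersen graph as the Kneser graph K(5,2) — vertices are 2-subsets of {1,…,5}, edges join disjoint pairs — its automorphisms are exactly the permutations of the 5-element set, so Aut ≅ S_5 of order 120.

the symmetric group S_5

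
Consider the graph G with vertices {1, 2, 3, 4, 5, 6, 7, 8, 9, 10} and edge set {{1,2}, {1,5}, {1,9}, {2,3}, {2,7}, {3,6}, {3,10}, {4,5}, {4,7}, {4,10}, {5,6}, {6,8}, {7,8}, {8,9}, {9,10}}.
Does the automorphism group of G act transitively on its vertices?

Yes

G is 3-regular on 10 vertices with no triangles and no 4-cycles (girth 5): this is the Petersen graph. Viewing the Petersen graph as the Kneser graph K(5,2) — vertices are 2-subsets of {1,…,5}, edges join disjoint pairs — its automorphisms are exactly the permutations of the 5-element set, so Aut ≅ S_5 of order 120. Under this action every vertex can be carried to every other, so G is vertex-transitive.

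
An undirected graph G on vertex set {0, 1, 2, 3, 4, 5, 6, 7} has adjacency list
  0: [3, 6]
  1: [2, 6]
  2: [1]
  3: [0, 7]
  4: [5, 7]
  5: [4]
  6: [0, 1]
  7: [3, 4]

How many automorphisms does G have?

The degree sequence is [2, 2, 1, 2, 2, 1, 2, 2]; the two degree-1 vertices 2 and 5 are the ends of a path, so G = P_8. The only nontrivial automorphism of a path is the end-to-end reflection, so Aut(G) ≅ Z_2.

2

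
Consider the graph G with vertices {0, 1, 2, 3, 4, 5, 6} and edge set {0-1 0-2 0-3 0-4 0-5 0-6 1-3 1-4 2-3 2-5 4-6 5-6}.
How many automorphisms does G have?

12

Vertex 0 is the unique vertex of degree 6; the remaining 6 vertices each have degree 3 and induce a cycle, so G is the wheel on 7 vertices with hub 0. With the hub fixed, the remaining symmetry is that of the rim cycle C_6, giving the dihedral group D_6.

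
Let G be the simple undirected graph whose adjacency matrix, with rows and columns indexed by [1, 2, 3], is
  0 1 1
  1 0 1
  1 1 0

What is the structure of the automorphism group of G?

the symmetric group on 3 letters

All 3 vertices are pairwise adjacent: G = K_3. Any permutation of the 3 vertices preserves K_3, so Aut(K_3) = S_3 of order 3! = 6.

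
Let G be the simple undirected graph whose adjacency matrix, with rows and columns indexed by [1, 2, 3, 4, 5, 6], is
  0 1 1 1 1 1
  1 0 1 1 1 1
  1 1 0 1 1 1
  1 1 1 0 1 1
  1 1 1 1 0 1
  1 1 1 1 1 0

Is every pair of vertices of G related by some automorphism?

Yes

All 6 vertices are pairwise adjacent: G = K_6. Every bijection on the vertex set is an automorphism of K_6; hence Aut(K_6) ≅ S_6, order 720. Under this action every vertex can be carried to every other, so G is vertex-transitive.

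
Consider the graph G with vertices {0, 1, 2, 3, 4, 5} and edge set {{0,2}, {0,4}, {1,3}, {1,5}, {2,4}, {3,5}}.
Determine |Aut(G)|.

G has two connected components, {1, 3, 5} and {0, 2, 4}; each is 2-regular, so G = C_3 ⊔ C_3. Aut of a disjoint union of two copies of C_3 is the wreath product D_3 ≀ Z_2, of order 2·6² = 72.

72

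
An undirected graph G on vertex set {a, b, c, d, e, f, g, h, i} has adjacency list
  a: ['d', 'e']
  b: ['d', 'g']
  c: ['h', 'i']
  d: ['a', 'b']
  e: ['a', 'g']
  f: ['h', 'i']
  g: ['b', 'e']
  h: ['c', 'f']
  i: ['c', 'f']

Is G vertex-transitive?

No

G has two connected components, {a, b, d, e, g} and {c, f, h, i}; each is 2-regular, so G = C_5 ⊔ C_4. The orbit of a under Aut(G) is {a, b, d, e, g}, which does not contain c, so G is not vertex-transitive.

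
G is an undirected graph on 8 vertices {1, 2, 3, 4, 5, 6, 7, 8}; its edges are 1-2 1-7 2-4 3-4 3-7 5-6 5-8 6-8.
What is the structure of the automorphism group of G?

G has two connected components, {1, 2, 3, 4, 7} and {5, 6, 8}; each is 2-regular, so G = C_5 ⊔ C_3. No automorphism exchanges components of different sizes, hence Aut(G) is the direct product D_5 × D_3, order 60.

D_5 × D_3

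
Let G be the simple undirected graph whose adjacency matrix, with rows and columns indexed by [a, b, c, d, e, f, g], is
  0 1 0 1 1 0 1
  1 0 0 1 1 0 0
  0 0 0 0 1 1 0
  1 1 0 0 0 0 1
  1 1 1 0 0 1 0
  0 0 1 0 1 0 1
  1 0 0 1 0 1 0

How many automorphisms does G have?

1

The degree sequence is [4, 3, 2, 3, 4, 3, 3]. Checking the degree-preserving permutations of the vertex set shows that none except the identity preserves every edge, so Aut(G) is trivial.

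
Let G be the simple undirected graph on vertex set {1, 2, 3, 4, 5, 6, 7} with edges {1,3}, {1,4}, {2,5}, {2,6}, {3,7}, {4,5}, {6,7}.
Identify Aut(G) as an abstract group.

D_7

Every vertex has degree 2 and the graph is connected, so G is the 7-cycle C_7. The automorphisms of the 7-cycle are exactly the symmetries of a regular 7-gon: the dihedral group D_7, |D_7| = 14.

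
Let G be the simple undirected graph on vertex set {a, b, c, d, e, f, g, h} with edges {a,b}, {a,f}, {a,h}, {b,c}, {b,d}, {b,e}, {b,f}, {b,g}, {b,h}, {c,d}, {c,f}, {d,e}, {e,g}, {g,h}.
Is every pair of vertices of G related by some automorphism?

No

Vertex b is the only vertex of degree 7, so every automorphism fixes it; G is not vertex-transitive.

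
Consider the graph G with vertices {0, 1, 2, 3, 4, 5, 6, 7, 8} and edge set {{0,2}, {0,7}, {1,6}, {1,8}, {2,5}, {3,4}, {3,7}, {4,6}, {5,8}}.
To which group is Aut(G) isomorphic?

the dihedral group of order 18

G is 2-regular and connected on 9 vertices, i.e. the cycle C_9. C_9 has 9 rotations and 9 reflections, so Aut(C_9) ≅ D_9 of order 18.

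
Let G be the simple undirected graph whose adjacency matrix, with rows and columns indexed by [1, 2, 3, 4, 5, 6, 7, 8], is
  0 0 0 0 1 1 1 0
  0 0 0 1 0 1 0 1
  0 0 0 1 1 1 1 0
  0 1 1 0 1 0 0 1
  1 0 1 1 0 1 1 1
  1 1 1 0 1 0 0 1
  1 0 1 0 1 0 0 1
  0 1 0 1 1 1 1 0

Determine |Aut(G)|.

1

The degree sequence is [3, 3, 4, 4, 6, 5, 4, 5]. Checking the degree-preserving permutations of the vertex set shows that none except the identity preserves every edge, so Aut(G) is trivial.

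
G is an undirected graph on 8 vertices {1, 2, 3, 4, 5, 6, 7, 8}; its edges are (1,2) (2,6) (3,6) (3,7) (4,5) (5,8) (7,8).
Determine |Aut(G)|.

2

The degree sequence is [1, 2, 2, 1, 2, 2, 2, 2]; the two degree-1 vertices 1 and 4 are the ends of a path, so G = P_8. The only nontrivial automorphism of a path is the end-to-end reflection, so Aut(G) ≅ Z_2.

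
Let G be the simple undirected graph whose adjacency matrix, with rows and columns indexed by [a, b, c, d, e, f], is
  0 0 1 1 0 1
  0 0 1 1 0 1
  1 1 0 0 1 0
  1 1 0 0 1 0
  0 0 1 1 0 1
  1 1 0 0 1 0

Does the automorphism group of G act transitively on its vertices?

G is 3-regular and bipartite with parts {c, d, f} and {a, b, e} (each part is independent and every cross-pair is an edge), so G = K_{3,3}. Each part can be permuted independently (S_3 × S_3) and the two equal-size parts can also be swapped, giving (S_3 × S_3) ⋊ Z_2 of order 2·(3!)² = 72. Under this action every vertex can be carried to every other, so G is vertex-transitive.

Yes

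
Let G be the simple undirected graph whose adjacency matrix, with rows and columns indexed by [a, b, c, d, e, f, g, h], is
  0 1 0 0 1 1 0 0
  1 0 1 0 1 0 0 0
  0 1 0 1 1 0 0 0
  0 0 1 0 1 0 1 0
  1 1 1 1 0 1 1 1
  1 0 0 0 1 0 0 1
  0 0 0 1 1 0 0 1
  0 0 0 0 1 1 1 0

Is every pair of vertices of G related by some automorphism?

Vertex e is the only vertex of degree 7, so every automorphism fixes it; G is not vertex-transitive.

No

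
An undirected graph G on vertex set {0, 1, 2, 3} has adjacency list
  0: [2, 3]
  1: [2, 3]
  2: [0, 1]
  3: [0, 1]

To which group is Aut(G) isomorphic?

the dihedral group of order 8

G is 2-regular and bipartite on 2^2 = 4 vertices with girth 4; it is the hypercube graph Q_2. The symmetry group of the 2-cube is the hyperoctahedral group B_2 = Z_2 ≀ S_2, of order 2^2·2! = 8.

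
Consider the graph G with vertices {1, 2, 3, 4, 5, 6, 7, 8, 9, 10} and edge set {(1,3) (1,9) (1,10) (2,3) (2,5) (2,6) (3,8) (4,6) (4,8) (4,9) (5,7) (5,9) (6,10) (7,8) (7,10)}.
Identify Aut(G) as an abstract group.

G is 3-regular on 10 vertices with no triangles and no 4-cycles (girth 5): this is the Petersen graph. It is a classical fact that the Petersen graph has automorphism group S_5 (order 120), arising from its description as the Kneser graph K(5,2).

the symmetric group S_5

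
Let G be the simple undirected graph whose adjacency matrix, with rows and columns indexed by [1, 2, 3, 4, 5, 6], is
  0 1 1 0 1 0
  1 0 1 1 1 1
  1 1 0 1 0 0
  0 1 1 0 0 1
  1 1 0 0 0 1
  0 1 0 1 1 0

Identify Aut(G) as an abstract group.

Vertex 2 is the unique vertex of degree 5; the remaining 5 vertices each have degree 3 and induce a cycle, so G is the wheel on 6 vertices with hub 2. With the hub fixed, the remaining symmetry is that of the rim cycle C_5, giving the dihedral group D_5.

the dihedral group of order 10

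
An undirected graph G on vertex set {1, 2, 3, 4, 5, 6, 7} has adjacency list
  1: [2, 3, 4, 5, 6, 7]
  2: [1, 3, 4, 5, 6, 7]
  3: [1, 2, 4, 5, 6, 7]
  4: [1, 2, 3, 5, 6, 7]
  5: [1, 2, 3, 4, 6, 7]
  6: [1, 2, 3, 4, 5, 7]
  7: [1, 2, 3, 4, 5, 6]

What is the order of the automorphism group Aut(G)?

Every vertex has degree 6, so G is the complete graph K_7. Every bijection on the vertex set is an automorphism of K_7; hence Aut(K_7) ≅ S_7, order 5040.

5040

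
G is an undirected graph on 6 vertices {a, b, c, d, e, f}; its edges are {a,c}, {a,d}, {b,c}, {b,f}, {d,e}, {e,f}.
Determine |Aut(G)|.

12

Every vertex has degree 2 and the graph is connected, so G is the 6-cycle C_6. The automorphisms of the 6-cycle are exactly the symmetries of a regular 6-gon: the dihedral group D_6, |D_6| = 12.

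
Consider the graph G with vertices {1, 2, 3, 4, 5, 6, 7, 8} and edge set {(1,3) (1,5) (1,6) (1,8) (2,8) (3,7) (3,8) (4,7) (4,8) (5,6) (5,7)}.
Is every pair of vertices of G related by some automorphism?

No

Vertex 2 is the only vertex of degree 1, so every automorphism fixes it; G is not vertex-transitive.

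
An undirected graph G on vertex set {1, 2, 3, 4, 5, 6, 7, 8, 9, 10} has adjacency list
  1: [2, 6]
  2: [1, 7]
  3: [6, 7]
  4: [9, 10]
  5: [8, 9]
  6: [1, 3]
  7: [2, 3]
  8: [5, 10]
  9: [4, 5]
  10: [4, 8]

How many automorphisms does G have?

G has two connected components, {1, 2, 3, 6, 7} and {4, 5, 8, 9, 10}; each is 2-regular, so G = C_5 ⊔ C_5. Aut of a disjoint union of two copies of C_5 is the wreath product D_5 ≀ Z_2, of order 2·10² = 200.

200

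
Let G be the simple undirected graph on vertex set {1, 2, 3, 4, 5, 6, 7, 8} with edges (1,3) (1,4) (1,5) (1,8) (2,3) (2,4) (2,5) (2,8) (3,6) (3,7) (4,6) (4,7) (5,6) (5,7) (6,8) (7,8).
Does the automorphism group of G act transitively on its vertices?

Yes

G is 4-regular and bipartite with parts {1, 2, 6, 7} and {3, 4, 5, 8} (each part is independent and every cross-pair is an edge), so G = K_{4,4}. Aut(K_{4,4}) is the wreath product S_4 ≀ Z_2: permute within each part, then optionally swap the parts; |Aut| = 2·(4!)² = 1152. Under this action every vertex can be carried to every other, so G is vertex-transitive.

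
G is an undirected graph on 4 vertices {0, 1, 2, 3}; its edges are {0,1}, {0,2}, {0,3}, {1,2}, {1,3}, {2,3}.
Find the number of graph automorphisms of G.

24

Every vertex has degree 3, so G is the complete graph K_4. Any permutation of the 4 vertices preserves K_4, so Aut(K_4) = S_4 of order 4! = 24.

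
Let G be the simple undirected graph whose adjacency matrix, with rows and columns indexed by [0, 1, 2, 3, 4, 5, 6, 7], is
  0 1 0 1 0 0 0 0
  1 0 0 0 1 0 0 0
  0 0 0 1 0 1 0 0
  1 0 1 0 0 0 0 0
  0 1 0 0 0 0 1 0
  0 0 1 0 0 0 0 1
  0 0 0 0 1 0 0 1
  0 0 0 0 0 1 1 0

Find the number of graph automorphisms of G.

Every vertex has degree 2 and the graph is connected, so G is the 8-cycle C_8. C_8 has 8 rotations and 8 reflections, so Aut(C_8) ≅ D_8 of order 16.

16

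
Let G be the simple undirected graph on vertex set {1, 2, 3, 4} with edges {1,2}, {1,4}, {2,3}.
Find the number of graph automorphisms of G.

The degree sequence is [2, 2, 1, 1]; the two degree-1 vertices 3 and 4 are the ends of a path, so G = P_4. The only nontrivial automorphism of a path is the end-to-end reflection, so Aut(G) ≅ Z_2.

2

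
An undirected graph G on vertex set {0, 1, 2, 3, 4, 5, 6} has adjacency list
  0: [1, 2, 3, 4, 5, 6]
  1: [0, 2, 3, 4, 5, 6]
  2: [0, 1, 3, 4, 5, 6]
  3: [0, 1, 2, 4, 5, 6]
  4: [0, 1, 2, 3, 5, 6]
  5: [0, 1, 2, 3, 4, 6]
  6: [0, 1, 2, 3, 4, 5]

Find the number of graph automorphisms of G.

Every vertex has degree 6, so G is the complete graph K_7. Every bijection on the vertex set is an automorphism of K_7; hence Aut(K_7) ≅ S_7, order 5040.

5040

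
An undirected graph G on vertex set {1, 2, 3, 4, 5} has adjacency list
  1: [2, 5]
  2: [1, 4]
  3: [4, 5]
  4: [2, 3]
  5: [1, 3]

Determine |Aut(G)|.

10

G is 2-regular and connected on 5 vertices, i.e. the cycle C_5. C_5 has 5 rotations and 5 reflections, so Aut(C_5) ≅ D_5 of order 10.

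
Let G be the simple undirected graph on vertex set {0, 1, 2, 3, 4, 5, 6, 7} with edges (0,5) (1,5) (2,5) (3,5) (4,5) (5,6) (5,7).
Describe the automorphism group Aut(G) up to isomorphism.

S_7

Vertex 5 has degree 7 and every other vertex has degree 1, so G is the star K_{1,7} with centre 5. The 7 leaves are pairwise interchangeable while the centre is fixed, giving Aut(G) = S_7.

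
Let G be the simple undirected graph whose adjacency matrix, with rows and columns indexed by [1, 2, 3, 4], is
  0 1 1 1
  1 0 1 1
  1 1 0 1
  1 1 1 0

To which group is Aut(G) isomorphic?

the symmetric group on 4 letters

Every vertex has degree 3, so G is the complete graph K_4. Any permutation of the 4 vertices preserves K_4, so Aut(K_4) = S_4 of order 4! = 24.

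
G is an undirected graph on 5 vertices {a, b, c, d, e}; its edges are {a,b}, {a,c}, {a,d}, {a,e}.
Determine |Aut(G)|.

24

Vertex a has degree 4 and every other vertex has degree 1, so G is the star K_{1,4} with centre a. Any automorphism fixes the centre and permutes the 4 leaves freely, so Aut(G) ≅ S_4 of order 4! = 24.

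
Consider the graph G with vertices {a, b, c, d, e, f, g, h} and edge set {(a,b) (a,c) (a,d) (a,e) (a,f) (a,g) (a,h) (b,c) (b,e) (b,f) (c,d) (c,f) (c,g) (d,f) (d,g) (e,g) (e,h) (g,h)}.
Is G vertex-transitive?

Vertex a is the only vertex of degree 7, so every automorphism fixes it; G is not vertex-transitive.

No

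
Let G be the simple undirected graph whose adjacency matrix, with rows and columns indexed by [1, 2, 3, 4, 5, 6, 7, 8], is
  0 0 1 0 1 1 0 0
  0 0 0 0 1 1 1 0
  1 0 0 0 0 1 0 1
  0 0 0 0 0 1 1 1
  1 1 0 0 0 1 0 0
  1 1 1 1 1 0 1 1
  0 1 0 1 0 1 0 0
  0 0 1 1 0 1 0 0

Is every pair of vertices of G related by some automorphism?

No

Vertex 6 is the only vertex of degree 7, so every automorphism fixes it; G is not vertex-transitive.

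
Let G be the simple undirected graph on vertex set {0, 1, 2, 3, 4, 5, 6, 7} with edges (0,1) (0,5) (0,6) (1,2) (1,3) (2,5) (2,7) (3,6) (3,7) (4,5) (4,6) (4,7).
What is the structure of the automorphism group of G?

Z_2^3 ⋊ S_3

G is 3-regular and bipartite on 2^3 = 8 vertices with girth 4; it is the hypercube graph Q_3. Aut(Q_3) consists of the signed permutations of the 3 coordinate axes: 3! permutations times 2^3 sign flips, so |Aut| = 2^3·3! = 48.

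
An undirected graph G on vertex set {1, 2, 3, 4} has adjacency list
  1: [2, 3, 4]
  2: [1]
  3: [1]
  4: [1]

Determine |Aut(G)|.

Vertex 1 has degree 3 and every other vertex has degree 1, so G is the star K_{1,3} with centre 1. The 3 leaves are pairwise interchangeable while the centre is fixed, giving Aut(G) = S_3.

6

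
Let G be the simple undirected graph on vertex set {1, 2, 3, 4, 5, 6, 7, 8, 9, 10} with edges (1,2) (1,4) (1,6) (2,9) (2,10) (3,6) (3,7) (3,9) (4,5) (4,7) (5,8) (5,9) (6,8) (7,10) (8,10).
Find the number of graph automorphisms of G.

120

G is 3-regular on 10 vertices with no triangles and no 4-cycles (girth 5): this is the Petersen graph. Viewing the Petersen graph as the Kneser graph K(5,2) — vertices are 2-subsets of {1,…,5}, edges join disjoint pairs — its automorphisms are exactly the permutations of the 5-element set, so Aut ≅ S_5 of order 120.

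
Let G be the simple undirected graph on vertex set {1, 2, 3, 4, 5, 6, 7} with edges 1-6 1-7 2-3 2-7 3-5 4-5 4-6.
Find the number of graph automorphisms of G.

14

Every vertex has degree 2 and the graph is connected, so G is the 7-cycle C_7. C_7 has 7 rotations and 7 reflections, so Aut(C_7) ≅ D_7 of order 14.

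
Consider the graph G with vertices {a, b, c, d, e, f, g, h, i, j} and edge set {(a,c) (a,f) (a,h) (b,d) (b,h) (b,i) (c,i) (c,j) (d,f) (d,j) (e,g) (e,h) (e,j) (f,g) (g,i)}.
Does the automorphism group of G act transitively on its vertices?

G is 3-regular on 10 vertices with no triangles and no 4-cycles (girth 5): this is the Petersen graph. It is a classical fact that the Petersen graph has automorphism group S_5 (order 120), arising from its description as the Kneser graph K(5,2). Under this action every vertex can be carried to every other, so G is vertex-transitive.

Yes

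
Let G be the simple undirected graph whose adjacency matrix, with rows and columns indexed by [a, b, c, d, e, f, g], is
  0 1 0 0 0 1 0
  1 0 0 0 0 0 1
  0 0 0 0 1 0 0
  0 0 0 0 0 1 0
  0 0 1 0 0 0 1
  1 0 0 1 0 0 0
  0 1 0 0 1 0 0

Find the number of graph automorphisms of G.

2

The degree sequence is [2, 2, 1, 1, 2, 2, 2]; the two degree-1 vertices c and d are the ends of a path, so G = P_7. A path has exactly one nontrivial symmetry — reversal — giving Aut(G) of order 2.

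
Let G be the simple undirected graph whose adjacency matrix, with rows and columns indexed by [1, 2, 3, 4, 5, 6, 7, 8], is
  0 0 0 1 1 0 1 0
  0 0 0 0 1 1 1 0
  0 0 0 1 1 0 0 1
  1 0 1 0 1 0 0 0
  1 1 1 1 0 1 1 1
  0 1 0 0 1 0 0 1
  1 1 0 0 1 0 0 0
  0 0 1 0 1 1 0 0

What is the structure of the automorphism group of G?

the dihedral group of order 14

Vertex 5 is the unique vertex of degree 7; the remaining 7 vertices each have degree 3 and induce a cycle, so G is the wheel on 8 vertices with hub 5. Every automorphism fixes the hub and acts on the rim 7-cycle, so Aut(G) ≅ Aut(C_7) = D_7 of order 14.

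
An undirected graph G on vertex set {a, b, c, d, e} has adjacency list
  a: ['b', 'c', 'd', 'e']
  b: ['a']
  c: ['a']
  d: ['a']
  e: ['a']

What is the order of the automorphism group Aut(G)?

Vertex a has degree 4 and every other vertex has degree 1, so G is the star K_{1,4} with centre a. Any automorphism fixes the centre and permutes the 4 leaves freely, so Aut(G) ≅ S_4 of order 4! = 24.

24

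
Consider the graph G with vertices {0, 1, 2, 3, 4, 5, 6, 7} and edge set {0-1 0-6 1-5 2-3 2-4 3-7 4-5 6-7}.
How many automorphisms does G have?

Every vertex has degree 2 and the graph is connected, so G is the 8-cycle C_8. C_8 has 8 rotations and 8 reflections, so Aut(C_8) ≅ D_8 of order 16.

16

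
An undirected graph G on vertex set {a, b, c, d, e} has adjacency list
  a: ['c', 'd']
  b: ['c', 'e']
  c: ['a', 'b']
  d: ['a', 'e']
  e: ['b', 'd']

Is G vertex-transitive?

Yes

G is 2-regular and connected on 5 vertices, i.e. the cycle C_5. The automorphisms of the 5-cycle are exactly the symmetries of a regular 5-gon: the dihedral group D_5, |D_5| = 10. Under this action every vertex can be carried to every other, so G is vertex-transitive.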